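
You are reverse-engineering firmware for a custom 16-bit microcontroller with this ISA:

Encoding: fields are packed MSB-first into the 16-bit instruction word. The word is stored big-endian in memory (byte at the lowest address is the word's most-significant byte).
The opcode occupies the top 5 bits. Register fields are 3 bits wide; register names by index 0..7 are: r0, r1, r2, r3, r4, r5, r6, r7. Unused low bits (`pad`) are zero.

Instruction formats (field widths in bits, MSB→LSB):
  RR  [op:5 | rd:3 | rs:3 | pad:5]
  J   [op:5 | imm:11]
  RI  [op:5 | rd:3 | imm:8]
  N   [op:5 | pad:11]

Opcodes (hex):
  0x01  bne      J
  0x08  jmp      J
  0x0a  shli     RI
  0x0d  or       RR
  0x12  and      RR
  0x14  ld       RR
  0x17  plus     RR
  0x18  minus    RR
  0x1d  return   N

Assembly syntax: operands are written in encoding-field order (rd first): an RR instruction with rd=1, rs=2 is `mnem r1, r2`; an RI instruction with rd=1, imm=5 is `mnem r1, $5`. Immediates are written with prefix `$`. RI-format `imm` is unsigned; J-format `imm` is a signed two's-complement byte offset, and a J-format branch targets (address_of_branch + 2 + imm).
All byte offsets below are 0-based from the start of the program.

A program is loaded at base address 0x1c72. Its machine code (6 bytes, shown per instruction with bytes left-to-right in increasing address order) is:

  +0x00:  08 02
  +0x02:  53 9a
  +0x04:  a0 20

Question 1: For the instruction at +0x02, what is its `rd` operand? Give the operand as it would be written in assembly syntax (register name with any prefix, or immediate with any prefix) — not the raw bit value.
+0x02: 53 9a ⇒ word 0x539a (big)
  top 5b → 0xa → shli [RI]
  rd@[10:8]=0x3 ⇒ r3
  imm@[7:0]=0x9a ⇒ $154

r3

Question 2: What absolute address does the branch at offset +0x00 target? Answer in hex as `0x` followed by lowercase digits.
0x1c76

off 0x00: read 08 02 as big → 0x0802
  op=0x0802>>11=0x1 ⇒ bne (J)
  imm@[10:0]=0x2 ⇒ $2
  target = base 0x1c72 + off 0x00 + 2 + imm 2 = 0x1c76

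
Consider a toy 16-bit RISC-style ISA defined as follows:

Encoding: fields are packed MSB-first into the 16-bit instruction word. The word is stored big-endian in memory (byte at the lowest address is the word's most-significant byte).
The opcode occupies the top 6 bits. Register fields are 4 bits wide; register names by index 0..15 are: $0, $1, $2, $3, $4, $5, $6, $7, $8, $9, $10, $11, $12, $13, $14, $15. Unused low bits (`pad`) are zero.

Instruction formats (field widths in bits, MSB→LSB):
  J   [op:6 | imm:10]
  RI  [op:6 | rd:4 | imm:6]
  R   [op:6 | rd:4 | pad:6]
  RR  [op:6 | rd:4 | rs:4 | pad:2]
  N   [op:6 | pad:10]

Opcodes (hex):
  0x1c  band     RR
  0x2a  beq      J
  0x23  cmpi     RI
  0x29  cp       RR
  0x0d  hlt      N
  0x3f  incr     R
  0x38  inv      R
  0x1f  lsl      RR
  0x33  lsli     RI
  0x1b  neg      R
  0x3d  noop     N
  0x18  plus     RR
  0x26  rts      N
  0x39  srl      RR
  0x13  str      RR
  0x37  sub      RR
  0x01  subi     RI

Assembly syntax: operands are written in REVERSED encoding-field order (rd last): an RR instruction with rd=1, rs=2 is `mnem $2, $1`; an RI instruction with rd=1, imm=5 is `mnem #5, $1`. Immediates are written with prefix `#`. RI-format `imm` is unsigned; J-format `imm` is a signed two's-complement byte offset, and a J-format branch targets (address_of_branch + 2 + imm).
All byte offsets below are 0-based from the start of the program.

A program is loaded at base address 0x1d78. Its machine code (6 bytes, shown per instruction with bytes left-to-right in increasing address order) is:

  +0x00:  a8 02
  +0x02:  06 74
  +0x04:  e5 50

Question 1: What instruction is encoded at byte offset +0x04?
srl $4, $5

@+04  big-endian(e5 50) = 0xe550
  top 6b → 0x39 → srl [RR]
  [9:6] rd=5 = $5
  [5:2] rs=4 = $4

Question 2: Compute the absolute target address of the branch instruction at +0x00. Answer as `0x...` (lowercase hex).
off 0x00: read a8 02 as big → 0xa802
  opcode bits[15:10]=0x2a: beq/J
  [9:0] imm=2 = #2
  target = base 0x1d78 + off 0x00 + 2 + imm 2 = 0x1d7c

0x1d7c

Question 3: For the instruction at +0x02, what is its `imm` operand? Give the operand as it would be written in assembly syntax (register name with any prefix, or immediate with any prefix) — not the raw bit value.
#52

@+02  big-endian(06 74) = 0x0674
  op=0x0674>>10=0x1 ⇒ subi (RI)
  [9:6] rd=9 = $9
  [5:0] imm=52 = #52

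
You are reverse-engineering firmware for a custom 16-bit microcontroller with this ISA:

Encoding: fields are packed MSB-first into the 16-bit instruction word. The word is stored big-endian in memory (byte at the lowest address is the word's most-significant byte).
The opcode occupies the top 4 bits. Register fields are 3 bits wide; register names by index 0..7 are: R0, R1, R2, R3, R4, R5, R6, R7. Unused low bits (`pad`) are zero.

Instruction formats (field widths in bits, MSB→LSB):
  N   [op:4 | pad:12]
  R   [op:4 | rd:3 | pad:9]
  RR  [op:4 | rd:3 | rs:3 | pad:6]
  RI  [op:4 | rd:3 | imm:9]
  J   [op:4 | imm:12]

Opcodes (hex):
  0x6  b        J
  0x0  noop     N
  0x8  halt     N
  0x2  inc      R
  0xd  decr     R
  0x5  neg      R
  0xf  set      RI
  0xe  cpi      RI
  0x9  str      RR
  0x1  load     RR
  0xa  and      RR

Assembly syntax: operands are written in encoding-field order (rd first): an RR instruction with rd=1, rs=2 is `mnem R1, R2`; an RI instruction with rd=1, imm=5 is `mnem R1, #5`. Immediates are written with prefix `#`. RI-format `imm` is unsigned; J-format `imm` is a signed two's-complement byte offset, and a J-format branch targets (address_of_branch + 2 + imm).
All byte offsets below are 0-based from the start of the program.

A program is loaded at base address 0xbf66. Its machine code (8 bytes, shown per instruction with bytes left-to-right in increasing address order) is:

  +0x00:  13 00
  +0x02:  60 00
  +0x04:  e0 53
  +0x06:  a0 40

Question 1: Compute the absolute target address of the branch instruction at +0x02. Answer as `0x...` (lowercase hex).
+0x02: 60 00 ⇒ word 0x6000 (big)
  op=0x6000>>12=0x6 ⇒ b (J)
  imm: (w>>0)&0xfff=0x0 → #0
  target = base 0xbf66 + off 0x02 + 2 + imm 0 = 0xbf6a

0xbf6a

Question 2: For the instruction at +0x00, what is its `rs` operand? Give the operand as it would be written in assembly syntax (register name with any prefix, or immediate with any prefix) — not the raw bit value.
@+00  big-endian(13 00) = 0x1300
  opcode bits[15:12]=0x1: load/RR
  [11:9] rd=1 = R1
  [8:6] rs=4 = R4

R4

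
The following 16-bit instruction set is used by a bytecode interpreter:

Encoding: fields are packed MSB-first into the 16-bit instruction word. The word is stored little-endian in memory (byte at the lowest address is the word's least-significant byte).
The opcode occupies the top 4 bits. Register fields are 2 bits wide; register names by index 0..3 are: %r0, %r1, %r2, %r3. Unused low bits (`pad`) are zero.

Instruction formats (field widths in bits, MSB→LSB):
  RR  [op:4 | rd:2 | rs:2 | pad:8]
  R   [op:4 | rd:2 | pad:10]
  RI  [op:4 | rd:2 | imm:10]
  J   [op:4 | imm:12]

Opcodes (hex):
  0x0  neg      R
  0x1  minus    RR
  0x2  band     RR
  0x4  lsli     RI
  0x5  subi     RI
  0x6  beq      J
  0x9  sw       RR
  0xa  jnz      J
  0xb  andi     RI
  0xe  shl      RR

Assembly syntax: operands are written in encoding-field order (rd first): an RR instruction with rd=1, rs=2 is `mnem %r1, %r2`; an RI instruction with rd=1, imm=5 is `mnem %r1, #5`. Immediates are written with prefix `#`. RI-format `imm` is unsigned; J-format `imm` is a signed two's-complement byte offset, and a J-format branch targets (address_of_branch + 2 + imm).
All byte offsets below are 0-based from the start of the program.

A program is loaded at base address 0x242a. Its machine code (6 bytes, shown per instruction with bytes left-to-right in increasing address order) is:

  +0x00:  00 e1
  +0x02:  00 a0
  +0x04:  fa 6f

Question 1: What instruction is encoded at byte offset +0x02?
+0x02: 00 a0 ⇒ word 0xa000 (little)
  op=0xa000>>12=0xa ⇒ jnz (J)
  imm: (w>>0)&0xfff=0x0 → #0

jnz #0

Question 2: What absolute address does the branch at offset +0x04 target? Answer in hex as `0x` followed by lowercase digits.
off 0x04: read fa 6f as little → 0x6ffa
  opcode bits[15:12]=0x6: beq/J
  imm: (w>>0)&0xfff=0xffa (s12→-6) → #-6
  target = base 0x242a + off 0x04 + 2 + imm -6 = 0x242a

0x242a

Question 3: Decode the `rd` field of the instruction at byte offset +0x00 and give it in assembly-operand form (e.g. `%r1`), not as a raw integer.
[00] 00 e1 → 0xe100
  op=0xe100>>12=0xe ⇒ shl (RR)
  rd@[11:10]=0x0 ⇒ %r0
  rs@[9:8]=0x1 ⇒ %r1

%r0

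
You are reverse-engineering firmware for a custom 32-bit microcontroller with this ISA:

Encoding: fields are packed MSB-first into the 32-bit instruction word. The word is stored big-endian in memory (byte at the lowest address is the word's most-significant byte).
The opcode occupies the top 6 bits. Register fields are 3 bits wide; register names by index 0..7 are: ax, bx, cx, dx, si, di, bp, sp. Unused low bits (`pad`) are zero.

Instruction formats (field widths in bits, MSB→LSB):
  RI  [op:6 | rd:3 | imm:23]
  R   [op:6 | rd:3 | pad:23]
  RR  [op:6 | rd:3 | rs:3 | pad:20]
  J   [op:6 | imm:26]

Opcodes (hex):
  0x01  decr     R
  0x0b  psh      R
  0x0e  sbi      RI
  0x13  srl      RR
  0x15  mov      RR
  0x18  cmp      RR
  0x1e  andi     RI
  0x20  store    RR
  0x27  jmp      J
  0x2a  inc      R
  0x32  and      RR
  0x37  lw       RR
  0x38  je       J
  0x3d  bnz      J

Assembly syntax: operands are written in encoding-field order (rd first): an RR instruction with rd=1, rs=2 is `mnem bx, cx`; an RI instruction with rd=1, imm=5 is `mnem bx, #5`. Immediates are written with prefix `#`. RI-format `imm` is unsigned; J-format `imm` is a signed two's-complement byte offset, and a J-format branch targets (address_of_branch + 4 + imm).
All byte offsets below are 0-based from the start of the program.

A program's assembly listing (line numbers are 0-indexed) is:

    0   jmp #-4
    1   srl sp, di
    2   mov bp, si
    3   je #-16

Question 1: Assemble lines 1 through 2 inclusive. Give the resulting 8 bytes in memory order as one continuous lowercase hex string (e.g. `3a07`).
line 1 (srl): pack op=0x13:6|rd=7:3|rs=5:3|pad=0:20 = 0x4fd00000; big→ 4f d0 00 00
line 2 (mov): pack op=0x15:6|rd=6:3|rs=4:3|pad=0:20 = 0x57400000; big→ 57 40 00 00

4fd0000057400000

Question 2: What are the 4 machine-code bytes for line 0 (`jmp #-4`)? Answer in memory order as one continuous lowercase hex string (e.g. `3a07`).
9ffffffc

line 0 (jmp): pack op=0x27:6|imm=-4:26 = 0x9ffffffc; big→ 9f ff ff fc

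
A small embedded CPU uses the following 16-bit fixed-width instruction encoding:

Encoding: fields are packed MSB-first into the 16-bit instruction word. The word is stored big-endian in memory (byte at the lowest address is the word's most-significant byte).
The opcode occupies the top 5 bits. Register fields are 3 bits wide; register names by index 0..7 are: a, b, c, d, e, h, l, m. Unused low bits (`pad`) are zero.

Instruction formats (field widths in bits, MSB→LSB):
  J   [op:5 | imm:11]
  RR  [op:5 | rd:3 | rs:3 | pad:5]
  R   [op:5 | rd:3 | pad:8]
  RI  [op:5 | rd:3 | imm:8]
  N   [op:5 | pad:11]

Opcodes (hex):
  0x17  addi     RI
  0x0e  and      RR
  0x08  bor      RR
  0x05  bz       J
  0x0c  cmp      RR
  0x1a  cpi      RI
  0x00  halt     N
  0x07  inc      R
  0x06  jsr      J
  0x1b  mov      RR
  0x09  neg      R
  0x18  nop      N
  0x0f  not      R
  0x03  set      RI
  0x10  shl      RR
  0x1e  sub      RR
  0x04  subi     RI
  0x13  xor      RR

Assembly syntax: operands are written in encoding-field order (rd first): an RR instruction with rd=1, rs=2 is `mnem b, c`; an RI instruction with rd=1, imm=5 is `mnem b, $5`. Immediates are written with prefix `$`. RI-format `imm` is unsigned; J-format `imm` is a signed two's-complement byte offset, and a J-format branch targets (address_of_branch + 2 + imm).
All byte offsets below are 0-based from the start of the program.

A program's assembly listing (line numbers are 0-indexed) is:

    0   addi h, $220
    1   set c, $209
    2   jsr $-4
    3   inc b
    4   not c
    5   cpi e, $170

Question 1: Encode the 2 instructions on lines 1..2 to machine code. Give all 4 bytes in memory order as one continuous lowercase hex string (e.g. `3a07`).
1. set fields op=0x3:5|rd=2:3|imm=209:8 → word 1ad1h → 1a d1
2. jsr fields op=0x6:5|imm=-4:11 → word 37fch → 37 fc

1ad137fc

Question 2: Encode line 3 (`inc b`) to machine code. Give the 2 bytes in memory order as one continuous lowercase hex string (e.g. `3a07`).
3900

L3: inc op=0x7:5|rd=1:3|pad=0:8 ⇒ 0x3900 ⇒ big 39 00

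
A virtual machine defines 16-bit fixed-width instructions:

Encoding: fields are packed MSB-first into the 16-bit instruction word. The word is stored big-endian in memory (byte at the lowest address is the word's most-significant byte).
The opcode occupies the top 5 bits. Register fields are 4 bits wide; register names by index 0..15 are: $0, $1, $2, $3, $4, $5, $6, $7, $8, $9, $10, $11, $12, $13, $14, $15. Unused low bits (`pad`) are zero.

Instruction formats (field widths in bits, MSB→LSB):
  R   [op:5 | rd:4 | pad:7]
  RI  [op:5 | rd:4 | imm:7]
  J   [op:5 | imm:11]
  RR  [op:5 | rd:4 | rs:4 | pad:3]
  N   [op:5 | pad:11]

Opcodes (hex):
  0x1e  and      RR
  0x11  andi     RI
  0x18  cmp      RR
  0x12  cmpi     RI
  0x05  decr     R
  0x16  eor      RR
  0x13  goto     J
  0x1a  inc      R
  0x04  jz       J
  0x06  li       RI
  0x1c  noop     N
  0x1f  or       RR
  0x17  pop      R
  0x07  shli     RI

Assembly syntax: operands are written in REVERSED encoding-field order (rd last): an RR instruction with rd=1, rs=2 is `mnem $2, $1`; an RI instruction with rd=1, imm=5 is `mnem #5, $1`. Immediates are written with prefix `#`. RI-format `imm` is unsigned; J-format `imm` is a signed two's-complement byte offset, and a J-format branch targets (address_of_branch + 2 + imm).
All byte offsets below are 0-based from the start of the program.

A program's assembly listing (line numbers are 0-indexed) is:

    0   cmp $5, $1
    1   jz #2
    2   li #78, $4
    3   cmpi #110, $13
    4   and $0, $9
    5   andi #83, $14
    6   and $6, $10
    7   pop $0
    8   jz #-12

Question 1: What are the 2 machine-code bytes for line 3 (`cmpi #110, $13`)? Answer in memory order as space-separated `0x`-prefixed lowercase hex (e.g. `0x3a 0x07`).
0x96 0xee

line 3 (cmpi): pack op=0x12:5|rd=13:4|imm=110:7 = 0x96ee; big→ 96 ee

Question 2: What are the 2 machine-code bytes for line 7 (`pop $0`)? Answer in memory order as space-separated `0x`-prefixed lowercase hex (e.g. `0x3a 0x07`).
0xb8 0x00

line 7 (pop): pack op=0x17:5|rd=0:4|pad=0:7 = 0xb800; big→ b8 00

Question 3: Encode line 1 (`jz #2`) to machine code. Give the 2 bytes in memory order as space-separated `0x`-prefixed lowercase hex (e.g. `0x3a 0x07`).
0x20 0x02

L1: jz op=0x4:5|imm=2:11 ⇒ 0x2002 ⇒ big 20 02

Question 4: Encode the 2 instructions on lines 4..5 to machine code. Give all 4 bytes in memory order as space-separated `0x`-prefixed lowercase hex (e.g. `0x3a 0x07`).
line 4 (and): pack op=0x1e:5|rd=9:4|rs=0:4|pad=0:3 = 0xf480; big→ f4 80
line 5 (andi): pack op=0x11:5|rd=14:4|imm=83:7 = 0x8f53; big→ 8f 53

0xf4 0x80 0x8f 0x53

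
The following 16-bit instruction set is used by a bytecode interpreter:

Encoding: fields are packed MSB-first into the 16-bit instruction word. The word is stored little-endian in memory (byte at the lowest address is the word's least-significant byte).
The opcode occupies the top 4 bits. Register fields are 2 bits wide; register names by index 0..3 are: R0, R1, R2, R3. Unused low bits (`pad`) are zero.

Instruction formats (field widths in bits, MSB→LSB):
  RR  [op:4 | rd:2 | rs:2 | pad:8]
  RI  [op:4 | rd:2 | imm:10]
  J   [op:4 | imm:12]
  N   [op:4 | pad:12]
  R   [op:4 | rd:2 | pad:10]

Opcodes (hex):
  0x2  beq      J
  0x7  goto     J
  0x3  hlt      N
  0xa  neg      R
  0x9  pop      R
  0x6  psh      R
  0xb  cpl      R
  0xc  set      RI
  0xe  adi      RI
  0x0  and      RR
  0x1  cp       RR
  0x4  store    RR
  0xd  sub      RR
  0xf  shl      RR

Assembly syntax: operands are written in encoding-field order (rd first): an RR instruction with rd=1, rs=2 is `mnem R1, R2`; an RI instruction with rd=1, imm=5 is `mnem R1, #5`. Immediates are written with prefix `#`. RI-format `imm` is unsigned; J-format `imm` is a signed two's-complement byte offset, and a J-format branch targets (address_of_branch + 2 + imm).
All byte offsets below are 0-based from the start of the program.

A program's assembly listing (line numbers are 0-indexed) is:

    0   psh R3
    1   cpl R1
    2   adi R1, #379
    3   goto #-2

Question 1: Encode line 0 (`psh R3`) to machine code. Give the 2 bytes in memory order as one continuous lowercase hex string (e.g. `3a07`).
006c

line 0 (psh): pack op=0x6:4|rd=3:2|pad=0:10 = 0x6c00; little→ 00 6c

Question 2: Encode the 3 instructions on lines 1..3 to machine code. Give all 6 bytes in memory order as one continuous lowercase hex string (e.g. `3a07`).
00b47be5fe7f

1. cpl fields op=0xb:4|rd=1:2|pad=0:10 → word b400h → 00 b4
2. adi fields op=0xe:4|rd=1:2|imm=379:10 → word e57bh → 7b e5
3. goto fields op=0x7:4|imm=-2:12 → word 7ffeh → fe 7f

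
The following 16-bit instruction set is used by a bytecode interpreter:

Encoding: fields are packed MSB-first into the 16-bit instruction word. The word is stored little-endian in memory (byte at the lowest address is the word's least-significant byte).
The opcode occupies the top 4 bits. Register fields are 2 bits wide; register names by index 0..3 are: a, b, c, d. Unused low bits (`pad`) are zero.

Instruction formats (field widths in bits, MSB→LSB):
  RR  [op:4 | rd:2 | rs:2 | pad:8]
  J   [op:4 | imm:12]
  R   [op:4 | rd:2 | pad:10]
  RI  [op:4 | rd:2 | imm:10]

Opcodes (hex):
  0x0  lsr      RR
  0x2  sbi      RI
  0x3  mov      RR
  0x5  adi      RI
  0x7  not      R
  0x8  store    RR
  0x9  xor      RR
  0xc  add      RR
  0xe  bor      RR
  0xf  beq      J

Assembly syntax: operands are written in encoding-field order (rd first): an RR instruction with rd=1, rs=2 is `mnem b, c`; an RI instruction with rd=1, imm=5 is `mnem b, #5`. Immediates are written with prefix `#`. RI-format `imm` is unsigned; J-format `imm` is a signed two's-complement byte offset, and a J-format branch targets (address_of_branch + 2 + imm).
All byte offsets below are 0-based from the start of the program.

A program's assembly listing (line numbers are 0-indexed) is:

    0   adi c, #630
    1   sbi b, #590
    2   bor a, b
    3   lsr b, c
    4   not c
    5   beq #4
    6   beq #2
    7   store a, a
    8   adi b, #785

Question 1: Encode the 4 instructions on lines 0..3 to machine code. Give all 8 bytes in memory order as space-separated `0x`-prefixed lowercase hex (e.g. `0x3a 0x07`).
line 0 (adi): pack op=0x5:4|rd=2:2|imm=630:10 = 0x5a76; little→ 76 5a
line 1 (sbi): pack op=0x2:4|rd=1:2|imm=590:10 = 0x264e; little→ 4e 26
line 2 (bor): pack op=0xe:4|rd=0:2|rs=1:2|pad=0:8 = 0xe100; little→ 00 e1
line 3 (lsr): pack op=0x0:4|rd=1:2|rs=2:2|pad=0:8 = 0x0600; little→ 00 06

0x76 0x5a 0x4e 0x26 0x00 0xe1 0x00 0x06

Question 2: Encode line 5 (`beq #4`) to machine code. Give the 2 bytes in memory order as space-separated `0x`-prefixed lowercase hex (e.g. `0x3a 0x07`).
line 5 (beq): pack op=0xf:4|imm=4:12 = 0xf004; little→ 04 f0

0x04 0xf0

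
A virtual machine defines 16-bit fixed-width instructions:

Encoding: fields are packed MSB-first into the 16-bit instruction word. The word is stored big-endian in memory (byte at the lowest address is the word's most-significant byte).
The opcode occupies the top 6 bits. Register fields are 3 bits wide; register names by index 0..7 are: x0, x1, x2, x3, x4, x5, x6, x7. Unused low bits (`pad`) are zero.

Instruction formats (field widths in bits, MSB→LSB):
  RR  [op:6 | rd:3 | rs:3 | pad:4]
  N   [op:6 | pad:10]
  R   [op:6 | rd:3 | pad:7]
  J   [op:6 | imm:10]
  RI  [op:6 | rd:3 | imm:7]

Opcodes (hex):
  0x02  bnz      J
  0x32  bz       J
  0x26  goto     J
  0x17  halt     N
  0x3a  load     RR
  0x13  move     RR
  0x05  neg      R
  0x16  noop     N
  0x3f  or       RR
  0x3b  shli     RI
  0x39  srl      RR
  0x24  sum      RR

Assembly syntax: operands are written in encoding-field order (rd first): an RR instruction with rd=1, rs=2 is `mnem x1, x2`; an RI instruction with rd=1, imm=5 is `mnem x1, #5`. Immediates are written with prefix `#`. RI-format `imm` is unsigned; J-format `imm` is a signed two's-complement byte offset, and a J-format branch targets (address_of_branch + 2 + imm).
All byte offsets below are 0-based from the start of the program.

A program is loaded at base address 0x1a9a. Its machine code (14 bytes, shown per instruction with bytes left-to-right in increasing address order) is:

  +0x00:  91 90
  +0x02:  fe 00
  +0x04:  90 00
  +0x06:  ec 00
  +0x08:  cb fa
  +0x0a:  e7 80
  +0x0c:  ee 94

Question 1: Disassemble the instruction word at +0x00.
sum x3, x1

[00] 91 90 → 0x9190
  top 6b → 0x24 → sum [RR]
  [9:7] rd=3 = x3
  [6:4] rs=1 = x1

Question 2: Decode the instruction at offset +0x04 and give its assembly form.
sum x0, x0

[04] 90 00 → 0x9000
  opcode bits[15:10]=0x24: sum/RR
  [9:7] rd=0 = x0
  [6:4] rs=0 = x0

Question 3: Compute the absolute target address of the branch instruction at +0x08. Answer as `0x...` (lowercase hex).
0x1a9e

off 0x08: read cb fa as big → 0xcbfa
  op=0xcbfa>>10=0x32 ⇒ bz (J)
  [9:0] imm=1018 (s10→-6) = #-6
  target = base 0x1a9a + off 0x08 + 2 + imm -6 = 0x1a9e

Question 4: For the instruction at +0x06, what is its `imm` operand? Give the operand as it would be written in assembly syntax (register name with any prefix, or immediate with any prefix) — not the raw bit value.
#0

off 0x06: read ec 00 as big → 0xec00
  opcode bits[15:10]=0x3b: shli/RI
  rd@[9:7]=0x0 ⇒ x0
  imm@[6:0]=0x0 ⇒ #0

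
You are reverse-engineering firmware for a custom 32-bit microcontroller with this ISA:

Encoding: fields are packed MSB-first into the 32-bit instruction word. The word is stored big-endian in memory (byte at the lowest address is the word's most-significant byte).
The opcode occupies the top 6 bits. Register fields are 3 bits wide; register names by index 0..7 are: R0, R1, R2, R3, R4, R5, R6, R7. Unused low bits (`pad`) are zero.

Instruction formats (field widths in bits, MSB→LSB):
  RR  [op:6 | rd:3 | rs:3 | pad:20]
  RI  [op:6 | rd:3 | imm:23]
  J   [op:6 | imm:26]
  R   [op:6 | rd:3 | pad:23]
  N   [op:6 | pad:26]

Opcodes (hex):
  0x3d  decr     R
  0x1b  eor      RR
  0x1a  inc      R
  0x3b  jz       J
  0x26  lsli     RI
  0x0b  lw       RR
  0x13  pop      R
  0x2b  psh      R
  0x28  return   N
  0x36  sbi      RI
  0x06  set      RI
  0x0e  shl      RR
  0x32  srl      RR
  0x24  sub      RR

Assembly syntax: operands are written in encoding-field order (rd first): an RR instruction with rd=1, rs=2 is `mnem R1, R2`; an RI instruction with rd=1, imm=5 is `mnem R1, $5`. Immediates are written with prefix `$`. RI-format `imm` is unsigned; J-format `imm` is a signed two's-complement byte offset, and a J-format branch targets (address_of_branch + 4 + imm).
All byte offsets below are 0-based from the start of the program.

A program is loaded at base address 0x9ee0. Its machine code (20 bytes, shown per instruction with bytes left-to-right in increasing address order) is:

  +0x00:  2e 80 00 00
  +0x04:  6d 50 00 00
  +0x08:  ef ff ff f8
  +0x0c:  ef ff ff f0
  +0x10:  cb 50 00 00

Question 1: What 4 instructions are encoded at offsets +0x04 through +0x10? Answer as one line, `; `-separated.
@+04  big-endian(6d 50 00 00) = 0x6d500000
  op=0x6d500000>>26=0x1b ⇒ eor (RR)
  [25:23] rd=2 = R2
  [22:20] rs=5 = R5
@+08  big-endian(ef ff ff f8) = 0xeffffff8
  op=0xeffffff8>>26=0x3b ⇒ jz (J)
  [25:0] imm=67108856 (s26→-8) = $-8
@+0c  big-endian(ef ff ff f0) = 0xeffffff0
  op=0xeffffff0>>26=0x3b ⇒ jz (J)
  [25:0] imm=67108848 (s26→-16) = $-16
@+10  big-endian(cb 50 00 00) = 0xcb500000
  op=0xcb500000>>26=0x32 ⇒ srl (RR)
  [25:23] rd=6 = R6
  [22:20] rs=5 = R5

eor R2, R5; jz $-8; jz $-16; srl R6, R5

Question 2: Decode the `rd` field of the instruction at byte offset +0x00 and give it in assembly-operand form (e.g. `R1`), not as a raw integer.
R5

+0x00: 2e 80 00 00 ⇒ word 0x2e800000 (big)
  top 6b → 0xb → lw [RR]
  rd@[25:23]=0x5 ⇒ R5
  rs@[22:20]=0x0 ⇒ R0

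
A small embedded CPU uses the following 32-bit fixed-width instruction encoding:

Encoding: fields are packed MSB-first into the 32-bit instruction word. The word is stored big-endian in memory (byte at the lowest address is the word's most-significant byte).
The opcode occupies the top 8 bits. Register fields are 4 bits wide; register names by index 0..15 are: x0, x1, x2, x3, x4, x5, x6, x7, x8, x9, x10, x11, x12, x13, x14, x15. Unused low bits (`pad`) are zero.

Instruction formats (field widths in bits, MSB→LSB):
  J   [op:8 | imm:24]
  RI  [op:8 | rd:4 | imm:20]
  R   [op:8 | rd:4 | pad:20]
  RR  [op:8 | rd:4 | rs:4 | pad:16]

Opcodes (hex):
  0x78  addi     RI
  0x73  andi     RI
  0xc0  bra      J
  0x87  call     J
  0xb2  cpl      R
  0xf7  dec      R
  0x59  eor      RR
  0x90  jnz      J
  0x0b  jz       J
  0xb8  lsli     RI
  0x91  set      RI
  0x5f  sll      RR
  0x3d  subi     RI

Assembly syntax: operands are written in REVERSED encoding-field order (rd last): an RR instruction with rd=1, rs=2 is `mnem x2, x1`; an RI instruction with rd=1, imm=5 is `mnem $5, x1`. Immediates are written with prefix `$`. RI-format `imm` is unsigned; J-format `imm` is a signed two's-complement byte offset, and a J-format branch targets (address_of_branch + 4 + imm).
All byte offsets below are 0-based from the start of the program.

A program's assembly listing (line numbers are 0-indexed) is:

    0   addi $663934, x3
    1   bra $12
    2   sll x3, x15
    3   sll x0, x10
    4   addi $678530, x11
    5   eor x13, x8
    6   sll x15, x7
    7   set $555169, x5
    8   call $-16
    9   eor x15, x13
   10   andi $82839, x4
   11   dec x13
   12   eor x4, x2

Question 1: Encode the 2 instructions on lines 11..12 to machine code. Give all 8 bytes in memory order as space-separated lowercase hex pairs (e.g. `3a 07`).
f7 d0 00 00 59 24 00 00

11. dec fields op=0xf7:8|rd=13:4|pad=0:20 → word f7d00000h → f7 d0 00 00
12. eor fields op=0x59:8|rd=2:4|rs=4:4|pad=0:16 → word 59240000h → 59 24 00 00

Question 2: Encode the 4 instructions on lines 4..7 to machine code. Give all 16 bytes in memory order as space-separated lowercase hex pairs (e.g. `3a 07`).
78 ba 5a 82 59 8d 00 00 5f 7f 00 00 91 58 78 a1

line 4 (addi): pack op=0x78:8|rd=11:4|imm=678530:20 = 0x78ba5a82; big→ 78 ba 5a 82
line 5 (eor): pack op=0x59:8|rd=8:4|rs=13:4|pad=0:16 = 0x598d0000; big→ 59 8d 00 00
line 6 (sll): pack op=0x5f:8|rd=7:4|rs=15:4|pad=0:16 = 0x5f7f0000; big→ 5f 7f 00 00
line 7 (set): pack op=0x91:8|rd=5:4|imm=555169:20 = 0x915878a1; big→ 91 58 78 a1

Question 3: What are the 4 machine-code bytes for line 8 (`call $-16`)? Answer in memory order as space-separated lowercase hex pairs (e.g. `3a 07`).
line 8 (call): pack op=0x87:8|imm=-16:24 = 0x87fffff0; big→ 87 ff ff f0

87 ff ff f0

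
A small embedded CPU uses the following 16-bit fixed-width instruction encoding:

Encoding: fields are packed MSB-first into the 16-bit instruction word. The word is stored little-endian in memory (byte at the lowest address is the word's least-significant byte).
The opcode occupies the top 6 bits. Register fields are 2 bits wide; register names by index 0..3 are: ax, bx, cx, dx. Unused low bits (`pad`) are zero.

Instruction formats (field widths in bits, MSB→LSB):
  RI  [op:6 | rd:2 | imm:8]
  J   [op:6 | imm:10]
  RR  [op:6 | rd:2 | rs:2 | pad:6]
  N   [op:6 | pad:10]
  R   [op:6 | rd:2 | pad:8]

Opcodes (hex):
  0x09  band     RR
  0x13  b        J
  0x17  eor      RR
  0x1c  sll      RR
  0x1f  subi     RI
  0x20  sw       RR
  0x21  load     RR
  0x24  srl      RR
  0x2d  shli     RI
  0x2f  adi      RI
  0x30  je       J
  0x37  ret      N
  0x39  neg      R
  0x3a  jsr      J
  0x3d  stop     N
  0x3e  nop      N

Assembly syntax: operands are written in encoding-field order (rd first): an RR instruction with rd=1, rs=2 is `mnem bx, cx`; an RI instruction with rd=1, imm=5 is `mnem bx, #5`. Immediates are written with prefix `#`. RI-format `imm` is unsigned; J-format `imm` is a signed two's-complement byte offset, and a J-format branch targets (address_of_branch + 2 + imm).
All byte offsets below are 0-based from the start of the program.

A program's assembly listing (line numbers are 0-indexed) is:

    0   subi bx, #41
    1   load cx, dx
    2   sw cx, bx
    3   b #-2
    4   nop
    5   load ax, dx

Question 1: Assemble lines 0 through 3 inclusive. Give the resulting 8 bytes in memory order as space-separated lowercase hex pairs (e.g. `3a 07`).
29 7d c0 86 40 82 fe 4f

0. subi fields op=0x1f:6|rd=1:2|imm=41:8 → word 7d29h → 29 7d
1. load fields op=0x21:6|rd=2:2|rs=3:2|pad=0:6 → word 86c0h → c0 86
2. sw fields op=0x20:6|rd=2:2|rs=1:2|pad=0:6 → word 8240h → 40 82
3. b fields op=0x13:6|imm=-2:10 → word 4ffeh → fe 4f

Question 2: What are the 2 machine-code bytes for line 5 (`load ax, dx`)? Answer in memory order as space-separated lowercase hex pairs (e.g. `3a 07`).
c0 84

5. load fields op=0x21:6|rd=0:2|rs=3:2|pad=0:6 → word 84c0h → c0 84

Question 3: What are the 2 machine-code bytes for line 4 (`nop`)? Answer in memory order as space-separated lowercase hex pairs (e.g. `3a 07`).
00 f8

L4: nop op=0x3e:6|pad=0:10 ⇒ 0xf800 ⇒ little 00 f8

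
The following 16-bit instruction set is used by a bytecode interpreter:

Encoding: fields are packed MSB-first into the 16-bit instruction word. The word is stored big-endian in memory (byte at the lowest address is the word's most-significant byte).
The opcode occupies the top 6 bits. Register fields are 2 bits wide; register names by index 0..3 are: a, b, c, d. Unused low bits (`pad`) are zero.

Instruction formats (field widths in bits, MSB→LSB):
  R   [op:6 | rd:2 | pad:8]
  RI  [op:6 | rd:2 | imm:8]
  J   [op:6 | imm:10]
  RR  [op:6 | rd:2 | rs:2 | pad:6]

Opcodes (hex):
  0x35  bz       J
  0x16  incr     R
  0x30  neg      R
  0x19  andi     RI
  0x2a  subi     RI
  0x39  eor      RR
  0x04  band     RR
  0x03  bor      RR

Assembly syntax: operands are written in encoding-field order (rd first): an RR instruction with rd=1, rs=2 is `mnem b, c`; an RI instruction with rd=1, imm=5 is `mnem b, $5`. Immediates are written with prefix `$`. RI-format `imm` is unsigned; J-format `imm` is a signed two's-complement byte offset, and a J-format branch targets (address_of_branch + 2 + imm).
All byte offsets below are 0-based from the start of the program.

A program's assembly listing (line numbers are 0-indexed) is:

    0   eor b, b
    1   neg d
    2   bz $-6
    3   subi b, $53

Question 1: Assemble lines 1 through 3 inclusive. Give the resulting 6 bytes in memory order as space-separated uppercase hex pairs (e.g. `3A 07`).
C3 00 D7 FA A9 35

L1: neg op=0x30:6|rd=3:2|pad=0:8 ⇒ 0xc300 ⇒ big c3 00
L2: bz op=0x35:6|imm=-6:10 ⇒ 0xd7fa ⇒ big d7 fa
L3: subi op=0x2a:6|rd=1:2|imm=53:8 ⇒ 0xa935 ⇒ big a9 35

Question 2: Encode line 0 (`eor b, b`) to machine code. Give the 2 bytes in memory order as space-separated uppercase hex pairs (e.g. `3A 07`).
L0: eor op=0x39:6|rd=1:2|rs=1:2|pad=0:6 ⇒ 0xe540 ⇒ big e5 40

E5 40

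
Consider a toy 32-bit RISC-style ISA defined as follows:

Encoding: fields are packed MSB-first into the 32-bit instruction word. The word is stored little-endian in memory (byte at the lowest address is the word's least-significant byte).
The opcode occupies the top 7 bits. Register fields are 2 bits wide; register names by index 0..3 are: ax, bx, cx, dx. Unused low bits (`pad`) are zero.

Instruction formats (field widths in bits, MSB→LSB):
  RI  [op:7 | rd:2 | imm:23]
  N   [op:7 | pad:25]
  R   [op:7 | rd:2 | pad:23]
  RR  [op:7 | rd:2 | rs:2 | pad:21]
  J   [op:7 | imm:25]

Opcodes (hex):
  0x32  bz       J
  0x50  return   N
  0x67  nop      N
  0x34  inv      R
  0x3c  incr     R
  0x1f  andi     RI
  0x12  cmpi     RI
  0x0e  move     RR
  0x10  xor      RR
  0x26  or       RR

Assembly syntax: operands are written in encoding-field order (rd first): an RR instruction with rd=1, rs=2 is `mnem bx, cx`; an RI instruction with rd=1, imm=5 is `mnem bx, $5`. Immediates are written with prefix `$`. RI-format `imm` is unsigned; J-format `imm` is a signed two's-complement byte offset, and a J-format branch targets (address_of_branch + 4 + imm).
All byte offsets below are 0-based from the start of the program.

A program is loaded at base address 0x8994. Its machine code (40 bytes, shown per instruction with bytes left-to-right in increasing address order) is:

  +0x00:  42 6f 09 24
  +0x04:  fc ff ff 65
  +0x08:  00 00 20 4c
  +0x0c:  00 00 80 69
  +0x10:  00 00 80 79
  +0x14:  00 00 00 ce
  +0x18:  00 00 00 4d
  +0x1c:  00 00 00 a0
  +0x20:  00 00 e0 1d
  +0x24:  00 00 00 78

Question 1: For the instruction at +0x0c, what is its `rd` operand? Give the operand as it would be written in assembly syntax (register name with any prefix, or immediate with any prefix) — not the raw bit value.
dx

+0x0c: 00 00 80 69 ⇒ word 0x69800000 (little)
  opcode bits[31:25]=0x34: inv/R
  rd@[24:23]=0x3 ⇒ dx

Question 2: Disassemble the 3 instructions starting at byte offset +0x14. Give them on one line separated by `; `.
+0x14: 00 00 00 ce ⇒ word 0xce000000 (little)
  op=0xce000000>>25=0x67 ⇒ nop (N)
+0x18: 00 00 00 4d ⇒ word 0x4d000000 (little)
  op=0x4d000000>>25=0x26 ⇒ or (RR)
  rd: (w>>23)&0x3=0x2 → cx
  rs: (w>>21)&0x3=0x0 → ax
+0x1c: 00 00 00 a0 ⇒ word 0xa0000000 (little)
  op=0xa0000000>>25=0x50 ⇒ return (N)

nop; or cx, ax; return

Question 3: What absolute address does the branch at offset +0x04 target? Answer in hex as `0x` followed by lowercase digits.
0x8998

+0x04: fc ff ff 65 ⇒ word 0x65fffffc (little)
  op=0x65fffffc>>25=0x32 ⇒ bz (J)
  imm@[24:0]=0x1fffffc (s25→-4) ⇒ $-4
  target = base 0x8994 + off 0x04 + 4 + imm -4 = 0x8998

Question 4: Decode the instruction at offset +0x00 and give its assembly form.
[00] 42 6f 09 24 → 0x24096f42
  top 7b → 0x12 → cmpi [RI]
  [24:23] rd=0 = ax
  [22:0] imm=618306 = $618306

cmpi ax, $618306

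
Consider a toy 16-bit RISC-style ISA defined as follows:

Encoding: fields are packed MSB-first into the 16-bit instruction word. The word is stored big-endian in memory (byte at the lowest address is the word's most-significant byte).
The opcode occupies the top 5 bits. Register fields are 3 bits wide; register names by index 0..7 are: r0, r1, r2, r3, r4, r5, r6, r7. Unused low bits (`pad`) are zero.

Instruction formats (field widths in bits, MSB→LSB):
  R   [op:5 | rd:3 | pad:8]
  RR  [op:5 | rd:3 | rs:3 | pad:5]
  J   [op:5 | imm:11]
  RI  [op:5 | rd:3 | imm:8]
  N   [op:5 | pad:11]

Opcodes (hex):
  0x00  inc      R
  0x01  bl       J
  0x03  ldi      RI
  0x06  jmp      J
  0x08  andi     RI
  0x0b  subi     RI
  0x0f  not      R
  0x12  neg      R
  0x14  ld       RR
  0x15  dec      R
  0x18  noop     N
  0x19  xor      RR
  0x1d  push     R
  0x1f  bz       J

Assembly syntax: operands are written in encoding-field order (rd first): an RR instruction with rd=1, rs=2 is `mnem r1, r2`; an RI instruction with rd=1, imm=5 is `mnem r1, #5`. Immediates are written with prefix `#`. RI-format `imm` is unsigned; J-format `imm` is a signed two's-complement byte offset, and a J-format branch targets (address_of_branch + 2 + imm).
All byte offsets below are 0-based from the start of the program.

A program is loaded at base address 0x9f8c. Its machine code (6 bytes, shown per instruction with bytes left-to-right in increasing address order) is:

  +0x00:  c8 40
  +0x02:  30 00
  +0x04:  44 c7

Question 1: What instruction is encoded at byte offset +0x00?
+0x00: c8 40 ⇒ word 0xc840 (big)
  top 5b → 0x19 → xor [RR]
  rd@[10:8]=0x0 ⇒ r0
  rs@[7:5]=0x2 ⇒ r2

xor r0, r2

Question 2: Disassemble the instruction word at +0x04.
andi r4, #199

+0x04: 44 c7 ⇒ word 0x44c7 (big)
  op=0x44c7>>11=0x8 ⇒ andi (RI)
  rd: (w>>8)&0x7=0x4 → r4
  imm: (w>>0)&0xff=0xc7 → #199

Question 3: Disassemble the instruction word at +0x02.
[02] 30 00 → 0x3000
  opcode bits[15:11]=0x6: jmp/J
  imm@[10:0]=0x0 ⇒ #0

jmp #0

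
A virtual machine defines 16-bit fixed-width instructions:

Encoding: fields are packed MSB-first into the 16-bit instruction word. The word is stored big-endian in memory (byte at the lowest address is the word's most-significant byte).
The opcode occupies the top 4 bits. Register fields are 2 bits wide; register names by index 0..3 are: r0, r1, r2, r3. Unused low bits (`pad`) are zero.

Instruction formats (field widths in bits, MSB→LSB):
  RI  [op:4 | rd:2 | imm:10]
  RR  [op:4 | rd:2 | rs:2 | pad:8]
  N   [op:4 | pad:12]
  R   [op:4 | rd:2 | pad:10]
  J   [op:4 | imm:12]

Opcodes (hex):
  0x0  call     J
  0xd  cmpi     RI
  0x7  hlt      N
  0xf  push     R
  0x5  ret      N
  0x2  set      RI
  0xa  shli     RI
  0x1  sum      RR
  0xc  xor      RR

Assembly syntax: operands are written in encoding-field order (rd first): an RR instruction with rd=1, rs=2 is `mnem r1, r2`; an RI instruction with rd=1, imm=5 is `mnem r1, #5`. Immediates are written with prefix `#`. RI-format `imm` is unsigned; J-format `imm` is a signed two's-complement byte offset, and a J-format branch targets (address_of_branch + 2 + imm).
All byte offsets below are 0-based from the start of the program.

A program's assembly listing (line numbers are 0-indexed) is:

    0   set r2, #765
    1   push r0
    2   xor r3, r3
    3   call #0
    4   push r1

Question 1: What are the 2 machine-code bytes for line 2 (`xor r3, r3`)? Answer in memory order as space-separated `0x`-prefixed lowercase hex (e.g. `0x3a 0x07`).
0xcf 0x00

2. xor fields op=0xc:4|rd=3:2|rs=3:2|pad=0:8 → word cf00h → cf 00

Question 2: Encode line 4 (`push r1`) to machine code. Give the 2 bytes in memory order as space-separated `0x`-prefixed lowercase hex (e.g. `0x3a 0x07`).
4. push fields op=0xf:4|rd=1:2|pad=0:10 → word f400h → f4 00

0xf4 0x00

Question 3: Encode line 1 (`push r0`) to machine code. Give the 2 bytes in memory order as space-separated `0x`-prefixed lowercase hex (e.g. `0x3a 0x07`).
L1: push op=0xf:4|rd=0:2|pad=0:10 ⇒ 0xf000 ⇒ big f0 00

0xf0 0x00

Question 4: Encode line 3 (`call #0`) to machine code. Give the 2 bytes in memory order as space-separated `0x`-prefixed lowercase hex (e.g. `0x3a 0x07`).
line 3 (call): pack op=0x0:4|imm=0:12 = 0x0000; big→ 00 00

0x00 0x00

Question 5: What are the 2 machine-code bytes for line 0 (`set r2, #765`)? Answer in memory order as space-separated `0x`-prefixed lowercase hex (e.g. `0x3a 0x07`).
0x2a 0xfd

0. set fields op=0x2:4|rd=2:2|imm=765:10 → word 2afdh → 2a fd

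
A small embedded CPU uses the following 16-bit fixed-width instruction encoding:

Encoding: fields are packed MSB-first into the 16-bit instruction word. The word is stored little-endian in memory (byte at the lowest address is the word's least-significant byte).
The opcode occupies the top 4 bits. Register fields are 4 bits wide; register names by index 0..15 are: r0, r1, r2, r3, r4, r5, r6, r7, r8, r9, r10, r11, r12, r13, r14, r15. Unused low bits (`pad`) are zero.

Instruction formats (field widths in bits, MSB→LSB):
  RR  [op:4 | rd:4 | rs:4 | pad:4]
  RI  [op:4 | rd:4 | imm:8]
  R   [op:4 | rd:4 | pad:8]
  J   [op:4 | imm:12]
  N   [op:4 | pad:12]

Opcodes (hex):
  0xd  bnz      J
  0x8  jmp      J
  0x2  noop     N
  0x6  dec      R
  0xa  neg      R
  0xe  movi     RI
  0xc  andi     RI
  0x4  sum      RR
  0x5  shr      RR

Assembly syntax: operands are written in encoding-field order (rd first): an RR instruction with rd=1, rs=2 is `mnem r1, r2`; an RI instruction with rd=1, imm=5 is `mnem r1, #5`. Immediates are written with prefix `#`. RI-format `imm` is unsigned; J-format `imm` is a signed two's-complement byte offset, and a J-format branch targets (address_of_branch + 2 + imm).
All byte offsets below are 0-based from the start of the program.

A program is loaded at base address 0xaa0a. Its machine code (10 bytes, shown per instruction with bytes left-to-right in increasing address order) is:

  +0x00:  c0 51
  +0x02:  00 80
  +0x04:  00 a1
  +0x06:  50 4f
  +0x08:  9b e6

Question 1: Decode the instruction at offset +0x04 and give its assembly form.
+0x04: 00 a1 ⇒ word 0xa100 (little)
  top 4b → 0xa → neg [R]
  rd: (w>>8)&0xf=0x1 → r1

neg r1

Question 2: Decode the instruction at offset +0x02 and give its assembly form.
jmp #0

+0x02: 00 80 ⇒ word 0x8000 (little)
  opcode bits[15:12]=0x8: jmp/J
  [11:0] imm=0 = #0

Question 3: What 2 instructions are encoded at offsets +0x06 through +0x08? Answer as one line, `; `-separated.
+0x06: 50 4f ⇒ word 0x4f50 (little)
  op=0x4f50>>12=0x4 ⇒ sum (RR)
  rd@[11:8]=0xf ⇒ r15
  rs@[7:4]=0x5 ⇒ r5
+0x08: 9b e6 ⇒ word 0xe69b (little)
  op=0xe69b>>12=0xe ⇒ movi (RI)
  rd@[11:8]=0x6 ⇒ r6
  imm@[7:0]=0x9b ⇒ #155

sum r15, r5; movi r6, #155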